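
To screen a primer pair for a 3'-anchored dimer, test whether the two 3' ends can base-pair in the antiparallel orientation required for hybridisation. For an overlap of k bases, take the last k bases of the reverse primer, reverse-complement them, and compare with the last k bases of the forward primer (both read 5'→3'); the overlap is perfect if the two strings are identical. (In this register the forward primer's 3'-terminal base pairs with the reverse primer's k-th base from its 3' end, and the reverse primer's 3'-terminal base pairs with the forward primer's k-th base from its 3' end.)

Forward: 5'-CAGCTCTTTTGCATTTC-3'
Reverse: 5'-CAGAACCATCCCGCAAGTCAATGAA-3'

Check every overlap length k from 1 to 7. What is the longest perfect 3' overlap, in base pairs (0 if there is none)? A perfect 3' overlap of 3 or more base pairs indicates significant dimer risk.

Last 7 bases (5'→3') — forward …GCATTTC, reverse …CAATGAA.
Reverse complement of the reverse primer's last 7 bases: TTCATTG; its first k bases are the reverse complement of the reverse primer's last k bases, so a perfect k-base overlap needs the forward primer's last k bases to equal them.
Comparing (forward last k vs required): k=1: C vs T ✗; k=2: TC vs TT ✗; k=3: TTC vs TTC ✓; k=4: TTTC vs TTCA ✗; k=5: ATTTC vs TTCAT ✗; k=6: CATTTC vs TTCATT ✗; k=7: GCATTTC vs TTCATTG ✗.
Only k = 3 is perfect, so the longest perfect 3' overlap is 3.

Longest perfect overlap: 3 complementary base pairs; significant dimer risk (threshold 3).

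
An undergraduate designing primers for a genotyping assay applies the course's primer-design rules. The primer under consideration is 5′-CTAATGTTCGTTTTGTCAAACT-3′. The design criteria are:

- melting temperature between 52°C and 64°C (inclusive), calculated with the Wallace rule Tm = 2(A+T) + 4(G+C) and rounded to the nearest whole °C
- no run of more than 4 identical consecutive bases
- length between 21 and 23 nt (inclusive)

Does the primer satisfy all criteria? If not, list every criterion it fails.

Base counts: A=5, T=10, G=3, C=4 (length 22).
Tm: Tm = 2·15 + 4·7 = 58°C ✓
homopolymer run: longest run = 4 ✓
length: length 22 ✓

Meets all criteria.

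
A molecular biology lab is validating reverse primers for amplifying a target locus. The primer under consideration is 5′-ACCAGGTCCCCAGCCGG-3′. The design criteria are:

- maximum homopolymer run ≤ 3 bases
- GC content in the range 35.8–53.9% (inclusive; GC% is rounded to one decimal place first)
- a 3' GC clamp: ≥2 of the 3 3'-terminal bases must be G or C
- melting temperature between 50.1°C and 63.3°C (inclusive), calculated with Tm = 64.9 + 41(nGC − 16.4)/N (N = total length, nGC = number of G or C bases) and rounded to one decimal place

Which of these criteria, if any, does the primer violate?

Base counts: A=3, T=1, G=5, C=8 (length 17).
homopolymer run: longest run = 4, exceeds 3 ✗
GC content: GC 13/17 = 76.5%, outside 35.8–53.9% ✗
GC clamp: 3' end CGG has 3 G/C ✓
Tm: Tm = 64.9 + 41·(13 − 16.4)/17 = 56.7°C ✓

Fails: homopolymer run, GC content.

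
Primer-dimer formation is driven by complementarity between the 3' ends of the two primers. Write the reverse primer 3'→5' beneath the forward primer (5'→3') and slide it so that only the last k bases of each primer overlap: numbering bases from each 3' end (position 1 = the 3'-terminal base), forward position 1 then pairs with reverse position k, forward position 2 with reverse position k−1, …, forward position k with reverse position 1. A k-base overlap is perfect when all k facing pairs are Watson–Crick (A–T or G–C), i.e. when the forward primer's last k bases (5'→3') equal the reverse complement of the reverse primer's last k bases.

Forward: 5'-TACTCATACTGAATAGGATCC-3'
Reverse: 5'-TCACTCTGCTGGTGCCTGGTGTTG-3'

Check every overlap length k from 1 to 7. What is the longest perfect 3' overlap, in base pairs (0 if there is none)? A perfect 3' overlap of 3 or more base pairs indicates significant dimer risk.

Longest perfect overlap: 1 complementary base pair; below the dimer-risk threshold (threshold 3).

Last 7 bases (5'→3') — forward …AGGATCC, reverse …GGTGTTG.
Reverse complement of the reverse primer's last 7 bases: CAACACC; its first k bases are the reverse complement of the reverse primer's last k bases, so a perfect k-base overlap needs the forward primer's last k bases to equal them.
Comparing (forward last k vs required): k=1: C vs C ✓; k=2: CC vs CA ✗; k=3: TCC vs CAA ✗; k=4: ATCC vs CAAC ✗; k=5: GATCC vs CAACA ✗; k=6: GGATCC vs CAACAC ✗; k=7: AGGATCC vs CAACACC ✗.
Only k = 1 is perfect, so the longest perfect 3' overlap is 1.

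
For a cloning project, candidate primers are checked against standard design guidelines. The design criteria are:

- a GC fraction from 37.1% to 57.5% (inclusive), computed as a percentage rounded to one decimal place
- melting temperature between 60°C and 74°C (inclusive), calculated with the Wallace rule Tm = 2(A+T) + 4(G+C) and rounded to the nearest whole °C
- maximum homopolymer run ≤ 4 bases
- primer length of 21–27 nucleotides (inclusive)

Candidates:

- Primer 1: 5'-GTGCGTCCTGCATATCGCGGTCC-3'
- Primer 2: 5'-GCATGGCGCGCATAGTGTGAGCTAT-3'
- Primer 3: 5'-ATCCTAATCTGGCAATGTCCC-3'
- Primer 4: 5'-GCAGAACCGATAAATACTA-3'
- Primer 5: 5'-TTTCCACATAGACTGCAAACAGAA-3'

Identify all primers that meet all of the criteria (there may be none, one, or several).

Primer 1 (23 nt, A=2 T=6 G=7 C=8): GC 15/23 = 65.2%, outside 37.1–57.5% ✗; Tm = 2·8 + 4·15 = 76°C, outside 60–74°C ✗; longest run = 2 ✓; length 23 ✓ — fails.
Primer 2 (25 nt, A=5 T=6 G=9 C=5): GC 14/25 = 56.0% ✓; Tm = 2·11 + 4·14 = 78°C, outside 60–74°C ✗; longest run = 2 ✓; length 25 ✓ — fails.
Primer 3 (21 nt, A=5 T=6 G=3 C=7): GC 10/21 = 47.6% ✓; Tm = 2·11 + 4·10 = 62°C ✓; longest run = 3 ✓; length 21 ✓ — passes.
Primer 4 (19 nt, A=9 T=3 G=3 C=4): GC 7/19 = 36.8%, outside 37.1–57.5% ✗; Tm = 2·12 + 4·7 = 52°C, outside 60–74°C ✗; longest run = 3 ✓; length 19, outside 21–27 ✗ — fails.
Primer 5 (24 nt, A=10 T=5 G=3 C=6): GC 9/24 = 37.5% ✓; Tm = 2·15 + 4·9 = 66°C ✓; longest run = 3 ✓; length 24 ✓ — passes.

Primer 3 and Primer 5.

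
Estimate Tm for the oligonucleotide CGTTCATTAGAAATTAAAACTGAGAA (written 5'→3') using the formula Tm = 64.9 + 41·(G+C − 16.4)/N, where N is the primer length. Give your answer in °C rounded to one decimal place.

50.1°C

Base counts: A=12, T=7, G=4, C=3; G+C = 7, N = 26.
Tm = 64.9 + 41·(7 − 16.4)/26 = 64.9 + -385.40/26 = 50.1°C.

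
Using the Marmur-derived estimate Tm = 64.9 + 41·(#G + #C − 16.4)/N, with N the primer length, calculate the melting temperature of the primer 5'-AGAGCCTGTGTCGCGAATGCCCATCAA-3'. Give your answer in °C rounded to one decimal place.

62.8°C

Base counts: A=7, T=5, G=7, C=8; G+C = 15, N = 27.
Tm = 64.9 + 41·(15 − 16.4)/27 = 64.9 + -57.40/27 = 62.8°C.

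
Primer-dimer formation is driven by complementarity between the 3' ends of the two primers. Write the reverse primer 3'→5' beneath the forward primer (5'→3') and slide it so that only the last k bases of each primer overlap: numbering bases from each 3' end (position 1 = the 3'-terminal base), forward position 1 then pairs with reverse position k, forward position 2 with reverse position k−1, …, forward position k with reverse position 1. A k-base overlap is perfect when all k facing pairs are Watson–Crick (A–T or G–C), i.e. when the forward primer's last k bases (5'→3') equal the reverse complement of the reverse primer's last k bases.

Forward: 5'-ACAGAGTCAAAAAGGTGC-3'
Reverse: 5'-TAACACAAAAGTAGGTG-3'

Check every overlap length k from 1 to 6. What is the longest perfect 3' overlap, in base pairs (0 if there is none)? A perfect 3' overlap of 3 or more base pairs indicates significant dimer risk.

Longest perfect overlap: 1 complementary base pair; below the dimer-risk threshold (threshold 3).

Last 6 bases (5'→3') — forward …AGGTGC, reverse …TAGGTG.
Reverse complement of the reverse primer's last 6 bases: CACCTA; its first k bases are the reverse complement of the reverse primer's last k bases, so a perfect k-base overlap needs the forward primer's last k bases to equal them.
Comparing (forward last k vs required): k=1: C vs C ✓; k=2: GC vs CA ✗; k=3: TGC vs CAC ✗; k=4: GTGC vs CACC ✗; k=5: GGTGC vs CACCT ✗; k=6: AGGTGC vs CACCTA ✗.
Only k = 1 is perfect, so the longest perfect 3' overlap is 1.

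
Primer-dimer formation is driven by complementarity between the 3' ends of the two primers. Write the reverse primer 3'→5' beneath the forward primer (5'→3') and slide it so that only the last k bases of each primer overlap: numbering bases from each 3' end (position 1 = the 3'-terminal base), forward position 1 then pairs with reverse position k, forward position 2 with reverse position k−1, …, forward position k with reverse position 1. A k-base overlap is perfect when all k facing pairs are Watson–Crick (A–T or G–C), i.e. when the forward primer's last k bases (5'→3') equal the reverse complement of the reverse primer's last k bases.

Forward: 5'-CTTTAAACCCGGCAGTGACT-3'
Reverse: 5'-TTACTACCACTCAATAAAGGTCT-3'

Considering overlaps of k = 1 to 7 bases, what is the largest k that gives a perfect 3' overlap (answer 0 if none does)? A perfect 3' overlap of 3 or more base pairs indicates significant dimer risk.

Longest perfect overlap: 0 complementary base pairs; below the dimer-risk threshold (threshold 3).

Last 7 bases (5'→3') — forward …AGTGACT, reverse …AAGGTCT.
Reverse complement of the reverse primer's last 7 bases: AGACCTT; its first k bases are the reverse complement of the reverse primer's last k bases, so a perfect k-base overlap needs the forward primer's last k bases to equal them.
Comparing (forward last k vs required): k=1: T vs A ✗; k=2: CT vs AG ✗; k=3: ACT vs AGA ✗; k=4: GACT vs AGAC ✗; k=5: TGACT vs AGACC ✗; k=6: GTGACT vs AGACCT ✗; k=7: AGTGACT vs AGACCTT ✗.
No overlap length from 1 to 7 is perfect, so the longest perfect 3' overlap is 0.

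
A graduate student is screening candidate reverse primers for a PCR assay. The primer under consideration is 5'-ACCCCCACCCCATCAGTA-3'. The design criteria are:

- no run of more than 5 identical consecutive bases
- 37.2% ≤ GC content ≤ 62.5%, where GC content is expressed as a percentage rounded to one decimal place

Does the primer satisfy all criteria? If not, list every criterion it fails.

Meets all criteria.

Base counts: A=5, T=2, G=1, C=10 (length 18).
homopolymer run: longest run = 5 ✓
GC content: GC 11/18 = 61.1% ✓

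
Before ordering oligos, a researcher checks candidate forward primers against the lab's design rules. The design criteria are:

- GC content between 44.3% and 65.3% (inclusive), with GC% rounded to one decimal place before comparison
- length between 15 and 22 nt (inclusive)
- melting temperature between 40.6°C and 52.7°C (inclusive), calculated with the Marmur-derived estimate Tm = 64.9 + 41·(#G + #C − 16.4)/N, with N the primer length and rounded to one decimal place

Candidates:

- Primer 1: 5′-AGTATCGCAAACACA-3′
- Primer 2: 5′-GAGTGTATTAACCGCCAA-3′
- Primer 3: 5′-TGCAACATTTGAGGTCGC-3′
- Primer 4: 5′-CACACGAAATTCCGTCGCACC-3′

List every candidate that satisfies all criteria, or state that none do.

Primer 1 (15 nt, A=7 T=2 G=2 C=4): GC 6/15 = 40.0%, outside 44.3–65.3% ✗; length 15 ✓; Tm = 64.9 + 41·(6 − 16.4)/15 = 36.5°C, outside 40.6–52.7°C ✗ — fails.
Primer 2 (18 nt, A=6 T=4 G=4 C=4): GC 8/18 = 44.4% ✓; length 18 ✓; Tm = 64.9 + 41·(8 − 16.4)/18 = 45.8°C ✓ — passes.
Primer 3 (18 nt, A=4 T=5 G=5 C=4): GC 9/18 = 50.0% ✓; length 18 ✓; Tm = 64.9 + 41·(9 − 16.4)/18 = 48.0°C ✓ — passes.
Primer 4 (21 nt, A=6 T=3 G=3 C=9): GC 12/21 = 57.1% ✓; length 21 ✓; Tm = 64.9 + 41·(12 − 16.4)/21 = 56.3°C, outside 40.6–52.7°C ✗ — fails.

Primer 2 and Primer 3.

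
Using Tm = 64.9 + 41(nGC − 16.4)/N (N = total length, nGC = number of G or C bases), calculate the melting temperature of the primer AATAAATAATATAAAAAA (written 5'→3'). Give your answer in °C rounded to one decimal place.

27.5°C

Base counts: A=14, T=4, G=0, C=0; G+C = 0, N = 18.
Tm = 64.9 + 41·(0 − 16.4)/18 = 64.9 + -672.40/18 = 27.5°C.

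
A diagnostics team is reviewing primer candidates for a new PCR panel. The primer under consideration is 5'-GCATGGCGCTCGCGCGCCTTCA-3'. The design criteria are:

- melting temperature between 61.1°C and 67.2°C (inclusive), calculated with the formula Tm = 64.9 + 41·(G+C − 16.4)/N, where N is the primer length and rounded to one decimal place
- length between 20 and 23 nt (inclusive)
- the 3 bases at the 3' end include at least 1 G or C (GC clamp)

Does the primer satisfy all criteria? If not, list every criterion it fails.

Meets all criteria.

Base counts: A=2, T=4, G=7, C=9 (length 22).
Tm: Tm = 64.9 + 41·(16 − 16.4)/22 = 64.2°C ✓
length: length 22 ✓
GC clamp: 3' end TCA has 1 G/C ✓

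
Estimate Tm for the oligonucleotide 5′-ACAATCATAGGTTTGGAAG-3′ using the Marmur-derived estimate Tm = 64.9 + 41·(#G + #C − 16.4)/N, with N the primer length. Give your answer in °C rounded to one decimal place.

Base counts: A=7, T=5, G=5, C=2; G+C = 7, N = 19.
Tm = 64.9 + 41·(7 − 16.4)/19 = 64.9 + -385.40/19 = 44.6°C.

44.6°C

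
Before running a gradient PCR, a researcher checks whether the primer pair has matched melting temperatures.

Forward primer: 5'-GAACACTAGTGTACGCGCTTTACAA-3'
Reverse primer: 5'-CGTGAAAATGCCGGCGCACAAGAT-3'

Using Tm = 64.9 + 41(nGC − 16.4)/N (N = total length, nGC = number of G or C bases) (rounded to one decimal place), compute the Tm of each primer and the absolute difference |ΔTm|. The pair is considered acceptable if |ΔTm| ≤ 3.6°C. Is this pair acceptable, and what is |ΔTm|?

|ΔTm| = 3.1°C; the pair is acceptable.

Forward: G+C = 11, N = 25 → Tm = 64.9 + 41·(11 − 16.4)/25 = 56.0°C.
Reverse: G+C = 13, N = 24 → Tm = 64.9 + 41·(13 − 16.4)/24 = 59.1°C.
|ΔTm| = |56.0 − 59.1| = 3.1°C, ≤ 3.6°C.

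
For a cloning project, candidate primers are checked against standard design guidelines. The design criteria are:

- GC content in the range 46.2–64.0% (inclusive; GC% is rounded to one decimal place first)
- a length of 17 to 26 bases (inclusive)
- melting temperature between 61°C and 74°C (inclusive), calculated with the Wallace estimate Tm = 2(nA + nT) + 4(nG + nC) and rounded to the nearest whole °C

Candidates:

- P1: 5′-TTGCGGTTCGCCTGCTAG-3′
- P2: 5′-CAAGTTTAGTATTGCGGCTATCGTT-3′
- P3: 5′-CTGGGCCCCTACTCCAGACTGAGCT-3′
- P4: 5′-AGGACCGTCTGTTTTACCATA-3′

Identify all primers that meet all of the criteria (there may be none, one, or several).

None of the candidates satisfy all criteria.

P1 (18 nt, A=1 T=6 G=6 C=5): GC 11/18 = 61.1% ✓; length 18 ✓; Tm = 2·7 + 4·11 = 58°C, outside 61–74°C ✗ — fails.
P2 (25 nt, A=5 T=10 G=6 C=4): GC 10/25 = 40.0%, outside 46.2–64.0% ✗; length 25 ✓; Tm = 2·15 + 4·10 = 70°C ✓ — fails.
P3 (25 nt, A=4 T=5 G=6 C=10): GC 16/25 = 64.0% ✓; length 25 ✓; Tm = 2·9 + 4·16 = 82°C, outside 61–74°C ✗ — fails.
P4 (21 nt, A=5 T=7 G=4 C=5): GC 9/21 = 42.9%, outside 46.2–64.0% ✗; length 21 ✓; Tm = 2·12 + 4·9 = 60°C, outside 61–74°C ✗ — fails.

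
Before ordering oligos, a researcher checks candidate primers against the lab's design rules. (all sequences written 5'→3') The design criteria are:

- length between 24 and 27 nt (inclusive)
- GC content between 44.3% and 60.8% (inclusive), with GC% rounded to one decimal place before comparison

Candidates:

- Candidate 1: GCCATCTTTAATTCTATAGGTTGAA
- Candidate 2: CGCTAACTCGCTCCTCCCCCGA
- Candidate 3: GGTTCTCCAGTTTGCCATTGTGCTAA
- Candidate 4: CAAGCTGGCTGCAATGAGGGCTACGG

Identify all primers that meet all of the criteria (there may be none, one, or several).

Candidate 1 (25 nt, A=7 T=10 G=4 C=4): length 25 ✓; GC 8/25 = 32.0%, outside 44.3–60.8% ✗ — fails.
Candidate 2 (22 nt, A=3 T=4 G=3 C=12): length 22, outside 24–27 ✗; GC 15/22 = 68.2%, outside 44.3–60.8% ✗ — fails.
Candidate 3 (26 nt, A=4 T=10 G=6 C=6): length 26 ✓; GC 12/26 = 46.2% ✓ — passes.
Candidate 4 (26 nt, A=6 T=4 G=10 C=6): length 26 ✓; GC 16/26 = 61.5%, outside 44.3–60.8% ✗ — fails.

Candidate 3 only.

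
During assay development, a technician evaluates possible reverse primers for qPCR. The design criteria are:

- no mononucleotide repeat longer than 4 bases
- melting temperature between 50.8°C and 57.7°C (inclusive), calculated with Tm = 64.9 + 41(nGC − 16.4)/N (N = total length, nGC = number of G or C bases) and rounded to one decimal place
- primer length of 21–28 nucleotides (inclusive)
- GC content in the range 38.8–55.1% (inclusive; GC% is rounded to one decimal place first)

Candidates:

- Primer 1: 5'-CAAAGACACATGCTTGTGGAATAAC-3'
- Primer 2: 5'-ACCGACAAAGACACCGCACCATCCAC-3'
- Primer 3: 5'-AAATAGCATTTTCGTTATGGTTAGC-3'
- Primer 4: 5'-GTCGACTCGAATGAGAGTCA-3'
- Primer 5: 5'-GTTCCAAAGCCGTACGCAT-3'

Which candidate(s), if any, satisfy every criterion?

Primer 1 only.

Primer 1 (25 nt, A=10 T=5 G=5 C=5): longest run = 3 ✓; Tm = 64.9 + 41·(10 − 16.4)/25 = 54.4°C ✓; length 25 ✓; GC 10/25 = 40.0% ✓ — passes.
Primer 2 (26 nt, A=10 T=1 G=3 C=12): longest run = 3 ✓; Tm = 64.9 + 41·(15 − 16.4)/26 = 62.7°C, outside 50.8–57.7°C ✗; length 26 ✓; GC 15/26 = 57.7%, outside 38.8–55.1% ✗ — fails.
Primer 3 (25 nt, A=7 T=10 G=5 C=3): longest run = 4 ✓; Tm = 64.9 + 41·(8 − 16.4)/25 = 51.1°C ✓; length 25 ✓; GC 8/25 = 32.0%, outside 38.8–55.1% ✗ — fails.
Primer 4 (20 nt, A=6 T=4 G=6 C=4): longest run = 2 ✓; Tm = 64.9 + 41·(10 − 16.4)/20 = 51.8°C ✓; length 20, outside 21–28 ✗; GC 10/20 = 50.0% ✓ — fails.
Primer 5 (19 nt, A=5 T=4 G=4 C=6): longest run = 3 ✓; Tm = 64.9 + 41·(10 − 16.4)/19 = 51.1°C ✓; length 19, outside 21–28 ✗; GC 10/19 = 52.6% ✓ — fails.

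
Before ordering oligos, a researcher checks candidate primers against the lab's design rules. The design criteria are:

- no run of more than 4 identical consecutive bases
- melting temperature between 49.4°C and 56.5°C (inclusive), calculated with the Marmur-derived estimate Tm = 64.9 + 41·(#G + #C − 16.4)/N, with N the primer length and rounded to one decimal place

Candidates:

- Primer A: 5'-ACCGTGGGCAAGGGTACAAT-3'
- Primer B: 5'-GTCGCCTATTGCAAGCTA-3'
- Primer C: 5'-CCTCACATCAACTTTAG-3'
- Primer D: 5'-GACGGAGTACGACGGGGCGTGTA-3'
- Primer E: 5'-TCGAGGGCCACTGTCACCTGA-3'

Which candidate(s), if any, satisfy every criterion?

Primer A only.

Primer A (20 nt, A=6 T=3 G=7 C=4): longest run = 3 ✓; Tm = 64.9 + 41·(11 − 16.4)/20 = 53.8°C ✓ — passes.
Primer B (18 nt, A=4 T=5 G=4 C=5): longest run = 2 ✓; Tm = 64.9 + 41·(9 − 16.4)/18 = 48.0°C, outside 49.4–56.5°C ✗ — fails.
Primer C (17 nt, A=5 T=5 G=1 C=6): longest run = 3 ✓; Tm = 64.9 + 41·(7 − 16.4)/17 = 42.2°C, outside 49.4–56.5°C ✗ — fails.
Primer D (23 nt, A=5 T=3 G=11 C=4): longest run = 4 ✓; Tm = 64.9 + 41·(15 − 16.4)/23 = 62.4°C, outside 49.4–56.5°C ✗ — fails.
Primer E (21 nt, A=4 T=4 G=6 C=7): longest run = 3 ✓; Tm = 64.9 + 41·(13 − 16.4)/21 = 58.3°C, outside 49.4–56.5°C ✗ — fails.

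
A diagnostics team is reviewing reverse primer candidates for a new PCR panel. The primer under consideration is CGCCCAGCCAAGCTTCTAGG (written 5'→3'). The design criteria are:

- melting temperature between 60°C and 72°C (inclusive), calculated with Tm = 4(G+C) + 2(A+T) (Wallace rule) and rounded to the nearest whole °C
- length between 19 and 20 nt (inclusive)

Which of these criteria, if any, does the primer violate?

Meets all criteria.

Base counts: A=4, T=3, G=5, C=8 (length 20).
Tm: Tm = 2·7 + 4·13 = 66°C ✓
length: length 20 ✓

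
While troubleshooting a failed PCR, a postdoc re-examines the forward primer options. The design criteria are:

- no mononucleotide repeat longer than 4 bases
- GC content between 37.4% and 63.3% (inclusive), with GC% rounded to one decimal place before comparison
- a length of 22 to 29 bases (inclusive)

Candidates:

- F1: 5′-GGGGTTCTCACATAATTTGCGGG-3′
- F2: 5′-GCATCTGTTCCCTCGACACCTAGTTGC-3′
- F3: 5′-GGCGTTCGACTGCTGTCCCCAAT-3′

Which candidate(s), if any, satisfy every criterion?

F1 (23 nt, A=4 T=7 G=8 C=4): longest run = 4 ✓; GC 12/23 = 52.2% ✓; length 23 ✓ — passes.
F2 (27 nt, A=4 T=8 G=5 C=10): longest run = 3 ✓; GC 15/27 = 55.6% ✓; length 27 ✓ — passes.
F3 (23 nt, A=3 T=6 G=6 C=8): longest run = 4 ✓; GC 14/23 = 60.9% ✓; length 23 ✓ — passes.

F1, F2 and F3.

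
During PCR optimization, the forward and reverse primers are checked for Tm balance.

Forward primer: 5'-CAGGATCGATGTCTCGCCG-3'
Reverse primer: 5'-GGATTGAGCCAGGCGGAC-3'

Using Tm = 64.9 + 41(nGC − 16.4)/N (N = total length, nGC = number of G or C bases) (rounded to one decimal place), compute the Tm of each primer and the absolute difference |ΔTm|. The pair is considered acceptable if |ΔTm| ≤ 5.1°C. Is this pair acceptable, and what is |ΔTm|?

|ΔTm| = 0.5°C; the pair is acceptable.

Forward: G+C = 12, N = 19 → Tm = 64.9 + 41·(12 − 16.4)/19 = 55.4°C.
Reverse: G+C = 12, N = 18 → Tm = 64.9 + 41·(12 − 16.4)/18 = 54.9°C.
|ΔTm| = |55.4 − 54.9| = 0.5°C, ≤ 5.1°C.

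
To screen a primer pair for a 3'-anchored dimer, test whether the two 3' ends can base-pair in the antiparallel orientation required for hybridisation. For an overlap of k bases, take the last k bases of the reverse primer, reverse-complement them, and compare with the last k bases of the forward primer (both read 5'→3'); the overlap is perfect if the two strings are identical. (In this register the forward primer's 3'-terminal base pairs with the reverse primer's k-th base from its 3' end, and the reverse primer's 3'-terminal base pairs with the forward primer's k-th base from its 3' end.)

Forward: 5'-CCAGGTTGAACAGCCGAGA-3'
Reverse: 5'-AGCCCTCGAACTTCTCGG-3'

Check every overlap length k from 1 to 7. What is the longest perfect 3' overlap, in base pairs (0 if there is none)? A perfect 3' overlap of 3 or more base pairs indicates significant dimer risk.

Last 7 bases (5'→3') — forward …GCCGAGA, reverse …TTCTCGG.
Reverse complement of the reverse primer's last 7 bases: CCGAGAA; its first k bases are the reverse complement of the reverse primer's last k bases, so a perfect k-base overlap needs the forward primer's last k bases to equal them.
Comparing (forward last k vs required): k=1: A vs C ✗; k=2: GA vs CC ✗; k=3: AGA vs CCG ✗; k=4: GAGA vs CCGA ✗; k=5: CGAGA vs CCGAG ✗; k=6: CCGAGA vs CCGAGA ✓; k=7: GCCGAGA vs CCGAGAA ✗.
Only k = 6 is perfect, so the longest perfect 3' overlap is 6.

Longest perfect overlap: 6 complementary base pairs; significant dimer risk (threshold 3).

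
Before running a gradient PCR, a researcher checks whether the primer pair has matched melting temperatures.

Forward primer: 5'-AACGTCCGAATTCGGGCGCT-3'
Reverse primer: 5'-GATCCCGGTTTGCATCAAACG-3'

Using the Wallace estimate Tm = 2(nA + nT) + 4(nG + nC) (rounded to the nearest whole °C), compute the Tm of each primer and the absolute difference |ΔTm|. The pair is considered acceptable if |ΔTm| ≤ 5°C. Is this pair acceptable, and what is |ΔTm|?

|ΔTm| = 0°C; the pair is acceptable.

Forward: A=4 T=4 G=6 C=6 → Tm = 2·8 + 4·12 = 64°C.
Reverse: A=5 T=5 G=5 C=6 → Tm = 2·10 + 4·11 = 64°C.
|ΔTm| = |64 − 64| = 0°C, ≤ 5°C.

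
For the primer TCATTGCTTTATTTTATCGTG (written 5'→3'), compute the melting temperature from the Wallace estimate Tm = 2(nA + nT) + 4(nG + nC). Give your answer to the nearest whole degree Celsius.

Base counts: A=3, T=12, G=3, C=3 (length 21).
Tm = 2·(3+12) + 4·(3+3) = 2·15 + 4·6 = 30 + 24 = 54°C.

54°C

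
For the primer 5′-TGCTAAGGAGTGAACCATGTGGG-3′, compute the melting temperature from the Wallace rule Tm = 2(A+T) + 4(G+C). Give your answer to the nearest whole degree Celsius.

Base counts: A=6, T=5, G=9, C=3 (length 23).
Tm = 2·(6+5) + 4·(9+3) = 2·11 + 4·12 = 22 + 48 = 70°C.

70°C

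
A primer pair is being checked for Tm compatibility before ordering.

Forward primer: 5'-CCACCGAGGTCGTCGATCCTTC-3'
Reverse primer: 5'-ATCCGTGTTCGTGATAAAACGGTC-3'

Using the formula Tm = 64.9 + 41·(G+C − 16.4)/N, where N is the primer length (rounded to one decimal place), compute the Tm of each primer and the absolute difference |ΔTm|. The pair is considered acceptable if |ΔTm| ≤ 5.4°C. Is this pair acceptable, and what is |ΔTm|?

Forward: G+C = 14, N = 22 → Tm = 64.9 + 41·(14 − 16.4)/22 = 60.4°C.
Reverse: G+C = 11, N = 24 → Tm = 64.9 + 41·(11 − 16.4)/24 = 55.7°C.
|ΔTm| = |60.4 − 55.7| = 4.7°C, ≤ 5.4°C.

|ΔTm| = 4.7°C; the pair is acceptable.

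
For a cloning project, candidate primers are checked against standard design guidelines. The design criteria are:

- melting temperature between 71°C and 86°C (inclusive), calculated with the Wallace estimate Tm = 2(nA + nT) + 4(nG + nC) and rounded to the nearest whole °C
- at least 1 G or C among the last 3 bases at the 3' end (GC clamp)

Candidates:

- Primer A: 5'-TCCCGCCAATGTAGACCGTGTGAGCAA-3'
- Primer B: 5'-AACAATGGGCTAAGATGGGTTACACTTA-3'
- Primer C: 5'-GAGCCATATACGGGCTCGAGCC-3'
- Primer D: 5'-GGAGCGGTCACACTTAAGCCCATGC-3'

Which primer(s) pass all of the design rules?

Primer A, Primer C and Primer D.

Primer A (27 nt, A=7 T=5 G=7 C=8): Tm = 2·12 + 4·15 = 84°C ✓; 3' end CAA has 1 G/C ✓ — passes.
Primer B (28 nt, A=10 T=7 G=7 C=4): Tm = 2·17 + 4·11 = 78°C ✓; 3' end TTA has 0 G/C, need ≥1 ✗ — fails.
Primer C (22 nt, A=5 T=3 G=7 C=7): Tm = 2·8 + 4·14 = 72°C ✓; 3' end GCC has 3 G/C ✓ — passes.
Primer D (25 nt, A=6 T=4 G=7 C=8): Tm = 2·10 + 4·15 = 80°C ✓; 3' end TGC has 2 G/C ✓ — passes.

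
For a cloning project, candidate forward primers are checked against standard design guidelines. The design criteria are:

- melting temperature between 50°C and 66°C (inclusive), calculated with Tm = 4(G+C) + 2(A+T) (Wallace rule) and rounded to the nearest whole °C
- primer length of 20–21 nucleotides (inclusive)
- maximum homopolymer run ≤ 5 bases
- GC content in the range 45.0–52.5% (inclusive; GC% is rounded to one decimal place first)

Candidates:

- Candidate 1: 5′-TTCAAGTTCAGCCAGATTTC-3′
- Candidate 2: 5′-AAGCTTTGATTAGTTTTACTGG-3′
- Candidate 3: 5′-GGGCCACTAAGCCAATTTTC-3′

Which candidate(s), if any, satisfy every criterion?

Candidate 1 (20 nt, A=5 T=7 G=3 C=5): Tm = 2·12 + 4·8 = 56°C ✓; length 20 ✓; longest run = 3 ✓; GC 8/20 = 40.0%, outside 45.0–52.5% ✗ — fails.
Candidate 2 (22 nt, A=5 T=10 G=5 C=2): Tm = 2·15 + 4·7 = 58°C ✓; length 22, outside 20–21 ✗; longest run = 4 ✓; GC 7/22 = 31.8%, outside 45.0–52.5% ✗ — fails.
Candidate 3 (20 nt, A=5 T=5 G=4 C=6): Tm = 2·10 + 4·10 = 60°C ✓; length 20 ✓; longest run = 4 ✓; GC 10/20 = 50.0% ✓ — passes.

Candidate 3 only.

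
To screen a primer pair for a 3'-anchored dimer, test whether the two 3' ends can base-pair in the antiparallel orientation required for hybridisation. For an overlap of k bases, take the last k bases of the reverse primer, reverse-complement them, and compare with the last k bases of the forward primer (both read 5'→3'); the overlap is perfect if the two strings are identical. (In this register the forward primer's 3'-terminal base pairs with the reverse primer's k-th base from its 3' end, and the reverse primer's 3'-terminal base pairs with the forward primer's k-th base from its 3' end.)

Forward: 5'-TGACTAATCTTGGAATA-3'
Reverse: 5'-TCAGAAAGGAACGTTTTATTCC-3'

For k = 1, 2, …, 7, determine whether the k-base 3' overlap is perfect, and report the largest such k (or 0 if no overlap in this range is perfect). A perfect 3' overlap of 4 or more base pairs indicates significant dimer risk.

Last 7 bases (5'→3') — forward …TGGAATA, reverse …TTATTCC.
Reverse complement of the reverse primer's last 7 bases: GGAATAA; its first k bases are the reverse complement of the reverse primer's last k bases, so a perfect k-base overlap needs the forward primer's last k bases to equal them.
Comparing (forward last k vs required): k=1: A vs G ✗; k=2: TA vs GG ✗; k=3: ATA vs GGA ✗; k=4: AATA vs GGAA ✗; k=5: GAATA vs GGAAT ✗; k=6: GGAATA vs GGAATA ✓; k=7: TGGAATA vs GGAATAA ✗.
Only k = 6 is perfect, so the longest perfect 3' overlap is 6.

Longest perfect overlap: 6 complementary base pairs; significant dimer risk (threshold 4).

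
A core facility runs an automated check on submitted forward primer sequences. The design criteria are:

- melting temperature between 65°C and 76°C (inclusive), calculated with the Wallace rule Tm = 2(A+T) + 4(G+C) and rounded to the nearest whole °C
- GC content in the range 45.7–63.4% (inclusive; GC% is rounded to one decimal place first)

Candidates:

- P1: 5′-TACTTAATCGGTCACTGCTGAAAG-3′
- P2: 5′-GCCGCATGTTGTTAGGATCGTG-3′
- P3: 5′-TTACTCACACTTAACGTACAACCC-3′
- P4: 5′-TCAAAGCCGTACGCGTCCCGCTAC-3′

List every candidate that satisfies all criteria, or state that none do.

P1 (24 nt, A=7 T=7 G=5 C=5): Tm = 2·14 + 4·10 = 68°C ✓; GC 10/24 = 41.7%, outside 45.7–63.4% ✗ — fails.
P2 (22 nt, A=3 T=7 G=8 C=4): Tm = 2·10 + 4·12 = 68°C ✓; GC 12/22 = 54.5% ✓ — passes.
P3 (24 nt, A=8 T=6 G=1 C=9): Tm = 2·14 + 4·10 = 68°C ✓; GC 10/24 = 41.7%, outside 45.7–63.4% ✗ — fails.
P4 (24 nt, A=5 T=4 G=5 C=10): Tm = 2·9 + 4·15 = 78°C, outside 65–76°C ✗; GC 15/24 = 62.5% ✓ — fails.

P2 only.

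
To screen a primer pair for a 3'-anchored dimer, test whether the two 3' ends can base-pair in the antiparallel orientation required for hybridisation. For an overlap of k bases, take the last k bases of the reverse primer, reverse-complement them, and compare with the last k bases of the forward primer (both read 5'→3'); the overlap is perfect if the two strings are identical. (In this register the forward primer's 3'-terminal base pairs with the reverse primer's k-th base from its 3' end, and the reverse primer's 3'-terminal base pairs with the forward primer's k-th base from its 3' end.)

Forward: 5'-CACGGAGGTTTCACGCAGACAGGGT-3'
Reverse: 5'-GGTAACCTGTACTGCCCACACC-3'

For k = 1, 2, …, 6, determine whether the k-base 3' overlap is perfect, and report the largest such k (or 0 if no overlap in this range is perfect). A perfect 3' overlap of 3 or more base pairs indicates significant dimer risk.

Last 6 bases (5'→3') — forward …CAGGGT, reverse …CACACC.
Reverse complement of the reverse primer's last 6 bases: GGTGTG; its first k bases are the reverse complement of the reverse primer's last k bases, so a perfect k-base overlap needs the forward primer's last k bases to equal them.
Comparing (forward last k vs required): k=1: T vs G ✗; k=2: GT vs GG ✗; k=3: GGT vs GGT ✓; k=4: GGGT vs GGTG ✗; k=5: AGGGT vs GGTGT ✗; k=6: CAGGGT vs GGTGTG ✗.
Only k = 3 is perfect, so the longest perfect 3' overlap is 3.

Longest perfect overlap: 3 complementary base pairs; significant dimer risk (threshold 3).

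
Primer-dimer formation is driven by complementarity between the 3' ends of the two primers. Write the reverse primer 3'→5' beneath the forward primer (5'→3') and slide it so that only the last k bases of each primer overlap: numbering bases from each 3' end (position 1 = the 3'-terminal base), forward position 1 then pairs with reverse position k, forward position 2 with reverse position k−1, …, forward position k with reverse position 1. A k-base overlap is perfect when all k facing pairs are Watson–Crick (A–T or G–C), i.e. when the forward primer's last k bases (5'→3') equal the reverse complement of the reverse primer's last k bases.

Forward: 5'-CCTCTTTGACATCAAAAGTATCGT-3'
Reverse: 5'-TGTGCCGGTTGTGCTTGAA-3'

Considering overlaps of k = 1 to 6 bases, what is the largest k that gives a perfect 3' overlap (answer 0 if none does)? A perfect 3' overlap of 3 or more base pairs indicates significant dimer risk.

Longest perfect overlap: 1 complementary base pair; below the dimer-risk threshold (threshold 3).

Last 6 bases (5'→3') — forward …TATCGT, reverse …CTTGAA.
Reverse complement of the reverse primer's last 6 bases: TTCAAG; its first k bases are the reverse complement of the reverse primer's last k bases, so a perfect k-base overlap needs the forward primer's last k bases to equal them.
Comparing (forward last k vs required): k=1: T vs T ✓; k=2: GT vs TT ✗; k=3: CGT vs TTC ✗; k=4: TCGT vs TTCA ✗; k=5: ATCGT vs TTCAA ✗; k=6: TATCGT vs TTCAAG ✗.
Only k = 1 is perfect, so the longest perfect 3' overlap is 1.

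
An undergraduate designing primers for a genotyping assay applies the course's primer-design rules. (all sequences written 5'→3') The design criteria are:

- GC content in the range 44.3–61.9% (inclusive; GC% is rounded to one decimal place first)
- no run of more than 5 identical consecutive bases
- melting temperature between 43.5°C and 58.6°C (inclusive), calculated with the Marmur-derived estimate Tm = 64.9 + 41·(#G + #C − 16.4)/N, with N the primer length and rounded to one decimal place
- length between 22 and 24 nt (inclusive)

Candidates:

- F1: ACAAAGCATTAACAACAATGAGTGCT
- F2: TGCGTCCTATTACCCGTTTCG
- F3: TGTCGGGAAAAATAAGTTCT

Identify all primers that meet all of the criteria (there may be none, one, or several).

F1 (26 nt, A=12 T=5 G=4 C=5): GC 9/26 = 34.6%, outside 44.3–61.9% ✗; longest run = 3 ✓; Tm = 64.9 + 41·(9 − 16.4)/26 = 53.2°C ✓; length 26, outside 22–24 ✗ — fails.
F2 (21 nt, A=2 T=8 G=4 C=7): GC 11/21 = 52.4% ✓; longest run = 3 ✓; Tm = 64.9 + 41·(11 − 16.4)/21 = 54.4°C ✓; length 21, outside 22–24 ✗ — fails.
F3 (20 nt, A=7 T=6 G=5 C=2): GC 7/20 = 35.0%, outside 44.3–61.9% ✗; longest run = 5 ✓; Tm = 64.9 + 41·(7 − 16.4)/20 = 45.6°C ✓; length 20, outside 22–24 ✗ — fails.

None of the candidates satisfy all criteria.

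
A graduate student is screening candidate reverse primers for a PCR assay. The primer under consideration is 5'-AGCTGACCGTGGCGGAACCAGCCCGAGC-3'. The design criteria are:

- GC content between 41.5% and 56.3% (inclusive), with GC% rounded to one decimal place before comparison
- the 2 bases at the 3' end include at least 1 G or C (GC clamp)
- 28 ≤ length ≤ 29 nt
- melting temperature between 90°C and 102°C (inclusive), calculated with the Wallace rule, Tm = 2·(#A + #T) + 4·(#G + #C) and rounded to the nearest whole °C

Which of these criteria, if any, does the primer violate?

Fails: GC content.

Base counts: A=6, T=2, G=10, C=10 (length 28).
GC content: GC 20/28 = 71.4%, outside 41.5–56.3% ✗
GC clamp: 3' end GC has 2 G/C ✓
length: length 28 ✓
Tm: Tm = 2·8 + 4·20 = 96°C ✓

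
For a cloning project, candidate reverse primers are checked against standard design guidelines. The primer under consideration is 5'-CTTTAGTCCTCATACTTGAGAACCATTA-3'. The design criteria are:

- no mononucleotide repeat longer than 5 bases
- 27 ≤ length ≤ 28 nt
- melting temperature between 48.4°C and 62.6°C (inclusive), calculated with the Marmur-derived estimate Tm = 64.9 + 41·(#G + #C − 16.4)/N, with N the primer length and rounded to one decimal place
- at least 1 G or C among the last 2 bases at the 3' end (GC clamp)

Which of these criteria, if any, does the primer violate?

Fails: GC clamp.

Base counts: A=8, T=10, G=3, C=7 (length 28).
homopolymer run: longest run = 3 ✓
length: length 28 ✓
Tm: Tm = 64.9 + 41·(10 − 16.4)/28 = 55.5°C ✓
GC clamp: 3' end TA has 0 G/C, need ≥1 ✗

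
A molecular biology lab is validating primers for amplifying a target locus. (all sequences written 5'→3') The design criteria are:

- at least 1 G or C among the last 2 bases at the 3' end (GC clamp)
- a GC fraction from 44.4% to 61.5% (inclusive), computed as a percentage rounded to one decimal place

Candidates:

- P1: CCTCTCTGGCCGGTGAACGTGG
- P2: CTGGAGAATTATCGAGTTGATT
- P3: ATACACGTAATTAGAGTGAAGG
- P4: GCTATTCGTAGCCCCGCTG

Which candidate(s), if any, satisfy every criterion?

None of the candidates satisfy all criteria.

P1 (22 nt, A=2 T=5 G=8 C=7): 3' end GG has 2 G/C ✓; GC 15/22 = 68.2%, outside 44.4–61.5% ✗ — fails.
P2 (22 nt, A=6 T=8 G=6 C=2): 3' end TT has 0 G/C, need ≥1 ✗; GC 8/22 = 36.4%, outside 44.4–61.5% ✗ — fails.
P3 (22 nt, A=9 T=5 G=6 C=2): 3' end GG has 2 G/C ✓; GC 8/22 = 36.4%, outside 44.4–61.5% ✗ — fails.
P4 (19 nt, A=2 T=5 G=5 C=7): 3' end TG has 1 G/C ✓; GC 12/19 = 63.2%, outside 44.4–61.5% ✗ — fails.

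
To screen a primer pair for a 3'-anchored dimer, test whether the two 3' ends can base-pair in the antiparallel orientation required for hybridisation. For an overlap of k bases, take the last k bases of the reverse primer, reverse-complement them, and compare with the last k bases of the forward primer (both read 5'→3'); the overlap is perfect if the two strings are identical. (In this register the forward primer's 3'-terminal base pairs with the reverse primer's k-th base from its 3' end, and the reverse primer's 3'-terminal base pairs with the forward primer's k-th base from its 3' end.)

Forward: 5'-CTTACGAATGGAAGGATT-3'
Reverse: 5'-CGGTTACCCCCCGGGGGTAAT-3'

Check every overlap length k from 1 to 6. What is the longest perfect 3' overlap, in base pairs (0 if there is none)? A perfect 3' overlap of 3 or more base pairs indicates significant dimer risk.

Last 6 bases (5'→3') — forward …AGGATT, reverse …GGTAAT.
Reverse complement of the reverse primer's last 6 bases: ATTACC; its first k bases are the reverse complement of the reverse primer's last k bases, so a perfect k-base overlap needs the forward primer's last k bases to equal them.
Comparing (forward last k vs required): k=1: T vs A ✗; k=2: TT vs AT ✗; k=3: ATT vs ATT ✓; k=4: GATT vs ATTA ✗; k=5: GGATT vs ATTAC ✗; k=6: AGGATT vs ATTACC ✗.
Only k = 3 is perfect, so the longest perfect 3' overlap is 3.

Longest perfect overlap: 3 complementary base pairs; significant dimer risk (threshold 3).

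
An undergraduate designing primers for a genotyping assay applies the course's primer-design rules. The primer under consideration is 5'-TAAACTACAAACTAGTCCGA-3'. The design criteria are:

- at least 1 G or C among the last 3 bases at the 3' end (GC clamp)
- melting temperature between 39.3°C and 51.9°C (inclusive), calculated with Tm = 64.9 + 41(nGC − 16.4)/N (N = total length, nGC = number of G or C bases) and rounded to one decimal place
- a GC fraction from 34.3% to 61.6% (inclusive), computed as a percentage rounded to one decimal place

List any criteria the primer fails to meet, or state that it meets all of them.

Meets all criteria.

Base counts: A=9, T=4, G=2, C=5 (length 20).
GC clamp: 3' end CGA has 2 G/C ✓
Tm: Tm = 64.9 + 41·(7 − 16.4)/20 = 45.6°C ✓
GC content: GC 7/20 = 35.0% ✓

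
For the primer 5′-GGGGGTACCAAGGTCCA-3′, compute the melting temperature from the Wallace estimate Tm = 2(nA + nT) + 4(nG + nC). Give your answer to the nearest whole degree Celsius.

Base counts: A=4, T=2, G=7, C=4 (length 17).
Tm = 2·(4+2) + 4·(7+4) = 2·6 + 4·11 = 12 + 44 = 56°C.

56°C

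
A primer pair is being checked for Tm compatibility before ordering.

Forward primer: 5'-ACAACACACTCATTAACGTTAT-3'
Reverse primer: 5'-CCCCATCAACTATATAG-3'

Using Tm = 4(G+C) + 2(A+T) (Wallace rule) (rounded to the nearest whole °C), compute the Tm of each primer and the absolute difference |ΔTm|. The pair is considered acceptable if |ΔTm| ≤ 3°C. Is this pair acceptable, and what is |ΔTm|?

|ΔTm| = 10°C; the pair is not acceptable.

Forward: A=9 T=6 G=1 C=6 → Tm = 2·15 + 4·7 = 58°C.
Reverse: A=6 T=4 G=1 C=6 → Tm = 2·10 + 4·7 = 48°C.
|ΔTm| = |58 − 48| = 10°C, > 3°C.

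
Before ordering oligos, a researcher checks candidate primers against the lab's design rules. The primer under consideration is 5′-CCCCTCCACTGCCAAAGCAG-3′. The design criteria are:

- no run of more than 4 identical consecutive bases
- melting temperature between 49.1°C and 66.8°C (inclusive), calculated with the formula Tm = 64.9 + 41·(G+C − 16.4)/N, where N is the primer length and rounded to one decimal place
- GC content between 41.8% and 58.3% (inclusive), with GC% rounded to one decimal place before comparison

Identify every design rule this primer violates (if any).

Base counts: A=5, T=2, G=3, C=10 (length 20).
homopolymer run: longest run = 4 ✓
Tm: Tm = 64.9 + 41·(13 − 16.4)/20 = 57.9°C ✓
GC content: GC 13/20 = 65.0%, outside 41.8–58.3% ✗

Fails: GC content.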